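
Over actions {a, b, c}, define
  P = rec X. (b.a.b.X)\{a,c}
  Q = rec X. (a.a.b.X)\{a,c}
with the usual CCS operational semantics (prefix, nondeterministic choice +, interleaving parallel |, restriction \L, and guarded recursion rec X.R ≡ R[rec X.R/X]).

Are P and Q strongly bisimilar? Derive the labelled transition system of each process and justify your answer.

not bisimilar

LTS(P): 2 reachable states
  m0 = rec X. (b.a.b.X)\{a,c} → —b→ m1
  m1 = (a.b.(rec X. (b.a.b.X)\{a,c}))\{a,c} → deadlocked
LTS(Q): 1 reachable states
  n0 = rec X. (a.a.b.X)\{a,c} → deadlocked
Coarsest stable partition (strong bisimilarity classes):
  B0 = {m0}
  B1 = {m1, n0}
m0 ∈ B0, n0 ∈ B1 → different blocks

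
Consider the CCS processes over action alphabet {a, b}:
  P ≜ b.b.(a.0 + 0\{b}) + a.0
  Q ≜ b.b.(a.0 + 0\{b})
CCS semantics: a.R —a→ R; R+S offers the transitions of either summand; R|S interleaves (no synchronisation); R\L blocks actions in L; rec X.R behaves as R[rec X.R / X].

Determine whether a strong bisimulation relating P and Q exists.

not bisimilar

Reachable graph of P (4 states):
  s0 = b.b.(a.0 + 0\{b}) + a.0 has moves —a→ s1, —b→ s2
  s1 = 0 has moves ·
  s2 = b.(a.0 + 0\{b}) has moves —b→ s3
  s3 = a.0 + 0\{b} has moves —a→ s1
Reachable graph of Q (4 states):
  t0 = b.b.(a.0 + 0\{b}) has moves —b→ t1
  t1 = b.(a.0 + 0\{b}) has moves —b→ t2
  t2 = a.0 + 0\{b} has moves —a→ t3
  t3 = 0 has moves ·
Coarsest stable partition (strong bisimilarity classes):
  B0 = {s0}
  B1 = {s2, t1}
  B2 = {s3, t2}
  B3 = {s1, t3}
  B4 = {t0}
s0 ∈ B0, t0 ∈ B4 → different blocks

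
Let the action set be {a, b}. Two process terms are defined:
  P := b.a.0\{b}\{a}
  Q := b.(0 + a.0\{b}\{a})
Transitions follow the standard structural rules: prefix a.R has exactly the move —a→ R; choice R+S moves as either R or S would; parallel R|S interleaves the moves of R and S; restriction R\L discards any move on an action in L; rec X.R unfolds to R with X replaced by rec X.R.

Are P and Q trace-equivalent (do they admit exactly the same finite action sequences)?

YES

P's transition system — 3 states:
  p0 = b.a.0\{b}\{a} ⊢ -b-> p1
  p1 = a.0\{b}\{a} ⊢ -a-> p2
  p2 = 0\{b}\{a} ⊢ ∅
Q's transition system — 3 states:
  q0 = b.(0 + a.0\{b}\{a}) ⊢ -b-> q1
  q1 = 0 + a.0\{b}\{a} ⊢ -a-> q2
  q2 = 0\{b}\{a} ⊢ ∅
Coarsest stable partition (strong bisimilarity classes):
  B0 = {p0, q0}
  B1 = {p1, q1}
  B2 = {p2, q2}
p0 ∈ B0, q0 ∈ B0 → same block
Bisimilar ⇒ trace-equivalent.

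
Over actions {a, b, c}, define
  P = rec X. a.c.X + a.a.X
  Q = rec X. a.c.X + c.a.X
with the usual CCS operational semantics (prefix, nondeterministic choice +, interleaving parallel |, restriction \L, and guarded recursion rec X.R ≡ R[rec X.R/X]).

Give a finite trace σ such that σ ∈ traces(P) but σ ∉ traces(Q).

Reachable graph of P (3 states):
  m0 = rec X. a.c.X + a.a.X has moves ··a··> m1, ··a··> m2
  m1 = a.(rec X. a.c.X + a.a.X) has moves ··a··> m0
  m2 = c.(rec X. a.c.X + a.a.X) has moves ··c··> m0
Reachable graph of Q (3 states):
  n0 = rec X. a.c.X + c.a.X has moves ··a··> n1, ··c··> n2
  n1 = c.(rec X. a.c.X + c.a.X) has moves ··c··> n0
  n2 = a.(rec X. a.c.X + c.a.X) has moves ··a··> n0
Executing aa from P (initial set {m0}):
  after a @ step 1: {m1, m2}
  after a @ step 2: {m0}
  — P admits the full trace.
Executing aa from Q (initial set {n0}):
  after a @ step 1: {n1}
  after a @ step 2: ∅  — Q cannot continue

aa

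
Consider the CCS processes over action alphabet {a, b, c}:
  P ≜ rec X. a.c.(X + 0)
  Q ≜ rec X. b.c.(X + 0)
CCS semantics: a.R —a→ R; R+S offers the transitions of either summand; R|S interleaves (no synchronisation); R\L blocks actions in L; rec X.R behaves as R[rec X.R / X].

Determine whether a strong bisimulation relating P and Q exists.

not bisimilar

Reachable graph of P (3 states):
  m0 = rec X. a.c.(X + 0) has moves ··a··> m1
  m1 = c.((rec X. a.c.(X + 0)) + 0) has moves ··c··> m2
  m2 = (rec X. a.c.(X + 0)) + 0 has moves ··a··> m1
Reachable graph of Q (3 states):
  n0 = rec X. b.c.(X + 0) has moves ··b··> n1
  n1 = c.((rec X. b.c.(X + 0)) + 0) has moves ··c··> n2
  n2 = (rec X. b.c.(X + 0)) + 0 has moves ··b··> n1
Partition-refinement fixed point:
  B0 = {m0, m2}
  B1 = {m1}
  B2 = {n0, n2}
  B3 = {n1}
m0 ∈ B0, n0 ∈ B2 → different blocks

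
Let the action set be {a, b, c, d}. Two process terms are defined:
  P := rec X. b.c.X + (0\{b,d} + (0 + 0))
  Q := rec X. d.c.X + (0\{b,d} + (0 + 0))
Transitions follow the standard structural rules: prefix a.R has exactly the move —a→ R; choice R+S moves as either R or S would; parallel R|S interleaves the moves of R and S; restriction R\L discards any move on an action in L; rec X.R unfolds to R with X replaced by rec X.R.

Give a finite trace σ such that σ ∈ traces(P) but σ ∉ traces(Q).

b

P's transition system — 2 states:
  u0 = rec X. b.c.X + (0\{b,d} + (0 + 0)) :: =b=> u1
  u1 = c.(rec X. b.c.X + (0\{b,d} + (0 + 0))) :: =c=> u0
Q's transition system — 2 states:
  v0 = rec X. d.c.X + (0\{b,d} + (0 + 0)) :: =d=> v1
  v1 = c.(rec X. d.c.X + (0\{b,d} + (0 + 0))) :: =c=> v0
Executing b from P (initial set {u0}):
  step 1 (b): {u1}
  — P admits the full trace.
Executing b from Q (initial set {v0}):
  step 1 (b): ∅  — Q cannot continue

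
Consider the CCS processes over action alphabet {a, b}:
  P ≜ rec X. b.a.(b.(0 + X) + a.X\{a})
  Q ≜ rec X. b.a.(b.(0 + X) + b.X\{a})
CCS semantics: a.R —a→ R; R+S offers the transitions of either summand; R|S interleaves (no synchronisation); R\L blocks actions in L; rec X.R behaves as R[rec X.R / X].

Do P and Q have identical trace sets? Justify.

traces(P) ≠ traces(Q) — witness ⟨baa⟩

P's transition system — 6 states:
  s0 = rec X. b.a.(b.(0 + X) + a.X\{a}) has moves --b--▸ s1
  s1 = a.(b.(0 + (rec X. b.a.(b.(0 + X) + a.X\{a}))) + a.(rec X. b.a.(b.(0 + X) + a.X\{a}))\{a}) has moves --a--▸ s2
  s2 = b.(0 + (rec X. b.a.(b.(0 + X) + a.X\{a}))) + a.(rec X. b.a.(b.(0 + X) + a.X\{a}))\{a} has moves --a--▸ s3, --b--▸ s4
  s3 = (rec X. b.a.(b.(0 + X) + a.X\{a}))\{a} has moves --b--▸ s5
  s4 = 0 + (rec X. b.a.(b.(0 + X) + a.X\{a})) has moves --b--▸ s1
  s5 = (a.(b.(0 + (rec X. b.a.(b.(0 + X) + a.X\{a}))) + a.(rec X. b.a.(b.(0 + X) + a.X\{a}))\{a}))\{a} has moves ∅
Q's transition system — 6 states:
  t0 = rec X. b.a.(b.(0 + X) + b.X\{a}) has moves --b--▸ t1
  t1 = a.(b.(0 + (rec X. b.a.(b.(0 + X) + b.X\{a}))) + b.(rec X. b.a.(b.(0 + X) + b.X\{a}))\{a}) has moves --a--▸ t2
  t2 = b.(0 + (rec X. b.a.(b.(0 + X) + b.X\{a}))) + b.(rec X. b.a.(b.(0 + X) + b.X\{a}))\{a} has moves --b--▸ t3, --b--▸ t4
  t3 = (rec X. b.a.(b.(0 + X) + b.X\{a}))\{a} has moves --b--▸ t5
  t4 = 0 + (rec X. b.a.(b.(0 + X) + b.X\{a})) has moves --b--▸ t1
  t5 = (a.(b.(0 + (rec X. b.a.(b.(0 + X) + b.X\{a}))) + b.(rec X. b.a.(b.(0 + X) + b.X\{a}))\{a}))\{a} has moves ∅
Run σ = ⟨baa⟩ on P: start {s0}
  [1] b ⇒ {s1}
  [2] a ⇒ {s2}
  [3] a ⇒ {s3}
  P completes σ.
Run σ = ⟨baa⟩ on Q: start {t0}
  [1] b ⇒ {t1}
  [2] a ⇒ {t2}
  [3] a ⇒ ∅ (Q stuck)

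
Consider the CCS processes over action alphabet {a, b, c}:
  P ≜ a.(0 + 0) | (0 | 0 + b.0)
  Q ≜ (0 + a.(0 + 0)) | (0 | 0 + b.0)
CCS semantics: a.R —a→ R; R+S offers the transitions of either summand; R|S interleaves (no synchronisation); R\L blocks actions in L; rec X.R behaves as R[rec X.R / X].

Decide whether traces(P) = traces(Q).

YES

LTS(P): 4 reachable states
  p0 = a.(0 + 0) | (0 | 0 + b.0) has moves ··a··> p1, ··b··> p2
  p1 = (0 + 0) | (0 | 0 + b.0) has moves ··b··> p3
  p2 = a.(0 + 0) | 0 has moves ··a··> p3
  p3 = (0 + 0) | 0 has moves ∅
LTS(Q): 4 reachable states
  q0 = (0 + a.(0 + 0)) | (0 | 0 + b.0) has moves ··a··> q1, ··b··> q2
  q1 = (0 + 0) | (0 | 0 + b.0) has moves ··b··> q3
  q2 = (0 + a.(0 + 0)) | 0 has moves ··a··> q3
  q3 = (0 + 0) | 0 has moves ∅
Coarsest stable partition (strong bisimilarity classes):
  B0 = {p0, q0}
  B1 = {p1, q1}
  B2 = {p3, q3}
  B3 = {p2, q2}
p0 ∈ B0, q0 ∈ B0 → same block
Bisimilar ⇒ trace-equivalent.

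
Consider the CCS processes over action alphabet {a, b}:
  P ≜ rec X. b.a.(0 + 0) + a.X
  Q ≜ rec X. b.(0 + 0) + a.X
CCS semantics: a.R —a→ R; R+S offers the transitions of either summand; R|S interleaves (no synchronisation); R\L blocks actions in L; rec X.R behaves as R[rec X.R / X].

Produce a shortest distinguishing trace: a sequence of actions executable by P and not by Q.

Reachable graph of P (3 states):
  p0 = rec X. b.a.(0 + 0) + a.X | —a→ p0, —b→ p1
  p1 = a.(0 + 0) | —a→ p2
  p2 = 0 + 0 | ∅
Reachable graph of Q (2 states):
  q0 = rec X. b.(0 + 0) + a.X | —a→ q0, —b→ q1
  q1 = 0 + 0 | ∅
Executing ba from P (initial set {p0}):
  [1] b ⇒ {p1}
  [2] a ⇒ {p2}
  P completes σ.
Executing ba from Q (initial set {q0}):
  [1] b ⇒ {q1}
  [2] a ⇒ ∅ (Q stuck)

ba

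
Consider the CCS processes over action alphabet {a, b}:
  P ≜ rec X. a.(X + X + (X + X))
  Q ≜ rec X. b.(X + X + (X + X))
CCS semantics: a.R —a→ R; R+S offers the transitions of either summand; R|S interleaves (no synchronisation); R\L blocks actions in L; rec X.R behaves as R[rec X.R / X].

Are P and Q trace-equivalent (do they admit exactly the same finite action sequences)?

NO — witness ⟨a⟩

Reachable graph of P (2 states):
  m0 = rec X. a.(X + X + (X + X)) has moves —a→ m1
  m1 = (rec X. a.(X + X + (X + X))) + (rec X. a.(X + X + (X + X))) + ((rec X. a.(X + X + (X + X))) + (rec X. a.(X + X + (X + X)))) has moves —a→ m1
Reachable graph of Q (2 states):
  n0 = rec X. b.(X + X + (X + X)) has moves —b→ n1
  n1 = (rec X. b.(X + X + (X + X))) + (rec X. b.(X + X + (X + X))) + ((rec X. b.(X + X + (X + X))) + (rec X. b.(X + X + (X + X)))) has moves —b→ n1
Trace ⟨a⟩ through P, begin at {m0}:
  step 1 (a): {m1}
  ✓ P
Trace ⟨a⟩ through Q, begin at {n0}:
  step 1 (a): ∅  — Q cannot continue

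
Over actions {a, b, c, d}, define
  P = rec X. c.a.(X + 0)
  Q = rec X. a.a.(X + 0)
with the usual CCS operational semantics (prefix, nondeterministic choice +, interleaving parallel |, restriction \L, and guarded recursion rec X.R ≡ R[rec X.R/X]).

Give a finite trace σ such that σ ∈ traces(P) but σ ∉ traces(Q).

c

LTS(P): 3 reachable states
  p0 = rec X. c.a.(X + 0) ⊢ ··c··> p1
  p1 = a.((rec X. c.a.(X + 0)) + 0) ⊢ ··a··> p2
  p2 = (rec X. c.a.(X + 0)) + 0 ⊢ ··c··> p1
LTS(Q): 3 reachable states
  q0 = rec X. a.a.(X + 0) ⊢ ··a··> q1
  q1 = a.((rec X. a.a.(X + 0)) + 0) ⊢ ··a··> q2
  q2 = (rec X. a.a.(X + 0)) + 0 ⊢ ··a··> q1
Executing c from P (initial set {p0}):
  step 1 (c): {p1}
  — P admits the full trace.
Executing c from Q (initial set {q0}):
  step 1 (c): no successor for Q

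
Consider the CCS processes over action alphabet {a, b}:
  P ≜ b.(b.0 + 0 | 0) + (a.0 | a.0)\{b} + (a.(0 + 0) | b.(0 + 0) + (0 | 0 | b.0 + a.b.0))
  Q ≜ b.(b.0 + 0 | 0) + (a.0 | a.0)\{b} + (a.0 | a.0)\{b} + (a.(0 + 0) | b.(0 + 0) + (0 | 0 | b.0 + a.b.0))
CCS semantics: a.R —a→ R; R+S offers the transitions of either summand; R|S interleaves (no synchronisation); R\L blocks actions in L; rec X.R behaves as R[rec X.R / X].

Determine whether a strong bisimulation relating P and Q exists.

P ~ Q

LTS(P): 11 reachable states
  s0 = b.(b.0 + 0 | 0) + (a.0 | a.0)\{b} + (a.(0 + 0) | b.(0 + 0) + (0 | 0 | b.0 + a.b.0)) has moves --a--▸ s1, --a--▸ s2, --a--▸ s3, --a--▸ s4, --b--▸ s5, --b--▸ s6, --b--▸ s7
  s1 = (0 + 0) | b.(0 + 0) has moves --b--▸ s8
  s2 = (0 | a.0)\{b} has moves --a--▸ s9
  s3 = (a.0 | 0)\{b} has moves --a--▸ s9
  s4 = b.0 has moves --b--▸ s10
  s5 = 0 | 0 | 0 has moves stopped
  s6 = a.(0 + 0) | (0 + 0) has moves --a--▸ s8
  s7 = b.0 + 0 | 0 has moves --b--▸ s10
  s8 = (0 + 0) | (0 + 0) has moves stopped
  s9 = (0 | 0)\{b} has moves stopped
  s10 = 0 has moves stopped
LTS(Q): 11 reachable states
  t0 = b.(b.0 + 0 | 0) + (a.0 | a.0)\{b} + (a.0 | a.0)\{b} + (a.(0 + 0) | b.(0 + 0) + (0 | 0 | b.0 + a.b.0)) has moves --a--▸ t1, --a--▸ t2, --a--▸ t3, --a--▸ t4, --b--▸ t5, --b--▸ t6, --b--▸ t7
  t1 = (0 + 0) | b.(0 + 0) has moves --b--▸ t8
  t2 = (0 | a.0)\{b} has moves --a--▸ t9
  t3 = (a.0 | 0)\{b} has moves --a--▸ t9
  t4 = b.0 has moves --b--▸ t10
  t5 = 0 | 0 | 0 has moves stopped
  t6 = a.(0 + 0) | (0 + 0) has moves --a--▸ t8
  t7 = b.0 + 0 | 0 has moves --b--▸ t10
  t8 = (0 + 0) | (0 + 0) has moves stopped
  t9 = (0 | 0)\{b} has moves stopped
  t10 = 0 has moves stopped
Partition-refinement fixed point:
  B0 = {s0, t0}
  B1 = {s2, s3, s6, t2, t3, t6}
  B2 = {s10, s5, s8, s9, t10, t5, t8, t9}
  B3 = {s1, s4, s7, t1, t4, t7}
s0 ∈ B0, t0 ∈ B0 → same block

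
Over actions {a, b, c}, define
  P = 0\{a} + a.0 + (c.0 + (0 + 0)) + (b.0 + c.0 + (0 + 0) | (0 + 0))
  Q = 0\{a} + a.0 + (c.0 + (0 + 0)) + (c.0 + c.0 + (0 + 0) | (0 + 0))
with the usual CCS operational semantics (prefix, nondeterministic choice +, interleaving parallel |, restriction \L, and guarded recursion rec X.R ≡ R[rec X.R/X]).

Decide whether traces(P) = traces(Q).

P's transition system — 2 states:
  u0 = 0\{a} + a.0 + (c.0 + (0 + 0)) + (b.0 + c.0 + (0 + 0) | (0 + 0)) | —a→ u1, —b→ u1, —c→ u1
  u1 = 0 | stopped
Q's transition system — 2 states:
  v0 = 0\{a} + a.0 + (c.0 + (0 + 0)) + (c.0 + c.0 + (0 + 0) | (0 + 0)) | —a→ v1, —c→ v1
  v1 = 0 | stopped
Trace ⟨b⟩ through P, begin at {u0}:
  after b @ step 1: {u1}
  — P admits the full trace.
Trace ⟨b⟩ through Q, begin at {v0}:
  after b @ step 1: ∅  — Q cannot continue

traces(P) ≠ traces(Q) — witness ⟨b⟩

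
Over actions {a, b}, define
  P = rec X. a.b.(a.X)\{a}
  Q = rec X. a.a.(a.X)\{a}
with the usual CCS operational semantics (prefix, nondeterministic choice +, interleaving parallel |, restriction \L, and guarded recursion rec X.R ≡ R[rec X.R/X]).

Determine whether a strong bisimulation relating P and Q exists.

P ≁ Q

LTS(P): 3 reachable states
  u0 = rec X. a.b.(a.X)\{a} :: -a-> u1
  u1 = b.(a.(rec X. a.b.(a.X)\{a}))\{a} :: -b-> u2
  u2 = (a.(rec X. a.b.(a.X)\{a}))\{a} :: deadlocked
LTS(Q): 3 reachable states
  v0 = rec X. a.a.(a.X)\{a} :: -a-> v1
  v1 = a.(a.(rec X. a.a.(a.X)\{a}))\{a} :: -a-> v2
  v2 = (a.(rec X. a.a.(a.X)\{a}))\{a} :: deadlocked
Partition-refinement fixed point:
  B0 = {u0}
  B1 = {u1}
  B2 = {u2, v2}
  B3 = {v0}
  B4 = {v1}
u0 ∈ B0, v0 ∈ B3 → different blocks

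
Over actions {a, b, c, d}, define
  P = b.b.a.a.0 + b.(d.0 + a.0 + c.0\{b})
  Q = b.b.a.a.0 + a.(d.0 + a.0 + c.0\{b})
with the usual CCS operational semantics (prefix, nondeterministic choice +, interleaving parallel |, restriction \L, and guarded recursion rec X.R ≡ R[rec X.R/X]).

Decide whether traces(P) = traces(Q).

NO — witness ⟨ba⟩

LTS(P): 7 reachable states
  u0 = b.b.a.a.0 + b.(d.0 + a.0 + c.0\{b}) ⊢ =b=> u1, =b=> u2
  u1 = b.a.a.0 ⊢ =b=> u3
  u2 = d.0 + a.0 + c.0\{b} ⊢ =a=> u4, =c=> u5, =d=> u4
  u3 = a.a.0 ⊢ =a=> u6
  u4 = 0 ⊢ (no moves)
  u5 = 0\{b} ⊢ (no moves)
  u6 = a.0 ⊢ =a=> u4
LTS(Q): 7 reachable states
  v0 = b.b.a.a.0 + a.(d.0 + a.0 + c.0\{b}) ⊢ =a=> v1, =b=> v2
  v1 = d.0 + a.0 + c.0\{b} ⊢ =a=> v3, =c=> v4, =d=> v3
  v2 = b.a.a.0 ⊢ =b=> v5
  v3 = 0 ⊢ (no moves)
  v4 = 0\{b} ⊢ (no moves)
  v5 = a.a.0 ⊢ =a=> v6
  v6 = a.0 ⊢ =a=> v3
Trace ⟨ba⟩ through P, begin at {u0}:
  after b @ step 1: {u1, u2}
  after a @ step 2: {u4}
  — P admits the full trace.
Trace ⟨ba⟩ through Q, begin at {v0}:
  after b @ step 1: {v2}
  after a @ step 2: ∅ (Q stuck)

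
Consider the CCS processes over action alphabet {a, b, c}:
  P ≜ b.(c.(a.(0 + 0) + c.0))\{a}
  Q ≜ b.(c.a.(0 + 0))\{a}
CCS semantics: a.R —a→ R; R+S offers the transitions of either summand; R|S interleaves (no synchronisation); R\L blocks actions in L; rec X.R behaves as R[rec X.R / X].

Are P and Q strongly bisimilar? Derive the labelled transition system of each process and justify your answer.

P's transition system — 4 states:
  m0 = b.(c.(a.(0 + 0) + c.0))\{a} → -b-> m1
  m1 = (c.(a.(0 + 0) + c.0))\{a} → -c-> m2
  m2 = (a.(0 + 0) + c.0)\{a} → -c-> m3
  m3 = 0\{a} → (no moves)
Q's transition system — 3 states:
  n0 = b.(c.a.(0 + 0))\{a} → -b-> n1
  n1 = (c.a.(0 + 0))\{a} → -c-> n2
  n2 = (a.(0 + 0))\{a} → (no moves)
Coarsest stable partition (strong bisimilarity classes):
  B0 = {m0}
  B1 = {m1}
  B2 = {m2, n1}
  B3 = {m3, n2}
  B4 = {n0}
m0 ∈ B0, n0 ∈ B4 → different blocks

not bisimilar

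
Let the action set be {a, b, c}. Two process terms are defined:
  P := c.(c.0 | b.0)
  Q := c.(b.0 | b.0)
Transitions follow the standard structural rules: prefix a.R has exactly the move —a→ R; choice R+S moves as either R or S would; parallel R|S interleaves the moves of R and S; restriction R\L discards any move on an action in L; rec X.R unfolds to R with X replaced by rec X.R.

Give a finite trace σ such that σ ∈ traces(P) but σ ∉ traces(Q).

P's transition system — 5 states:
  u0 = c.(c.0 | b.0) → —c→ u1
  u1 = c.0 | b.0 → —b→ u2, —c→ u3
  u2 = c.0 | 0 → —c→ u4
  u3 = 0 | b.0 → —b→ u4
  u4 = 0 | 0 → (no moves)
Q's transition system — 5 states:
  v0 = c.(b.0 | b.0) → —c→ v1
  v1 = b.0 | b.0 → —b→ v2, —b→ v3
  v2 = 0 | b.0 → —b→ v4
  v3 = b.0 | 0 → —b→ v4
  v4 = 0 | 0 → (no moves)
Run σ = ⟨cc⟩ on P: start {u0}
  [1] c ⇒ {u1}
  [2] c ⇒ {u3}
  — P admits the full trace.
Run σ = ⟨cc⟩ on Q: start {v0}
  [1] c ⇒ {v1}
  [2] c ⇒ ∅  — Q cannot continue

cc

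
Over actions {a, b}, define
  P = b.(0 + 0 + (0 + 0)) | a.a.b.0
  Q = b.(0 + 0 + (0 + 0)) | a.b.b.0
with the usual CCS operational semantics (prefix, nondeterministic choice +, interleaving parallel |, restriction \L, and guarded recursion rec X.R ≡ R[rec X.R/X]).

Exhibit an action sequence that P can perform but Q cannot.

Reachable graph of P (8 states):
  m0 = b.(0 + 0 + (0 + 0)) | a.a.b.0 | -a-> m1, -b-> m2
  m1 = b.(0 + 0 + (0 + 0)) | a.b.0 | -a-> m3, -b-> m4
  m2 = (0 + 0 + (0 + 0)) | a.a.b.0 | -a-> m4
  m3 = b.(0 + 0 + (0 + 0)) | b.0 | -b-> m5, -b-> m6
  m4 = (0 + 0 + (0 + 0)) | a.b.0 | -a-> m5
  m5 = (0 + 0 + (0 + 0)) | b.0 | -b-> m7
  m6 = b.(0 + 0 + (0 + 0)) | 0 | -b-> m7
  m7 = (0 + 0 + (0 + 0)) | 0 | ∅
Reachable graph of Q (8 states):
  n0 = b.(0 + 0 + (0 + 0)) | a.b.b.0 | -a-> n1, -b-> n2
  n1 = b.(0 + 0 + (0 + 0)) | b.b.0 | -b-> n3, -b-> n4
  n2 = (0 + 0 + (0 + 0)) | a.b.b.0 | -a-> n3
  n3 = (0 + 0 + (0 + 0)) | b.b.0 | -b-> n5
  n4 = b.(0 + 0 + (0 + 0)) | b.0 | -b-> n5, -b-> n6
  n5 = (0 + 0 + (0 + 0)) | b.0 | -b-> n7
  n6 = b.(0 + 0 + (0 + 0)) | 0 | -b-> n7
  n7 = (0 + 0 + (0 + 0)) | 0 | ∅
Trace ⟨aa⟩ through P, begin at {m0}:
  after a @ step 1: {m1}
  after a @ step 2: {m3}
  — P admits the full trace.
Trace ⟨aa⟩ through Q, begin at {n0}:
  after a @ step 1: {n1}
  after a @ step 2: ∅  — Q cannot continue

aa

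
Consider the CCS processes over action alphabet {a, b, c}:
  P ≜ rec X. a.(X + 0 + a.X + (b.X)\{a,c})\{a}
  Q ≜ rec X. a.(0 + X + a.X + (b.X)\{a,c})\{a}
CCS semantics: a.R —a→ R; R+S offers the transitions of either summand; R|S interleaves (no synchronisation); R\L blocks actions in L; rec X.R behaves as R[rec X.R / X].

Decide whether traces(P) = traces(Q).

trace-equivalent

P's transition system — 3 states:
  p0 = rec X. a.(X + 0 + a.X + (b.X)\{a,c})\{a} | —a→ p1
  p1 = ((rec X. a.(X + 0 + a.X + (b.X)\{a,c})\{a}) + 0 + a.(rec X. a.(X + 0 + a.X + (b.X)\{a,c})\{a}) + (b.(rec X. a.(X + 0 + a.X + (b.X)\{a,c})\{a}))\{a,c})\{a} | —b→ p2
  p2 = (rec X. a.(X + 0 + a.X + (b.X)\{a,c})\{a})\{a,c}\{a} | ·
Q's transition system — 3 states:
  q0 = rec X. a.(0 + X + a.X + (b.X)\{a,c})\{a} | —a→ q1
  q1 = (0 + (rec X. a.(0 + X + a.X + (b.X)\{a,c})\{a}) + a.(rec X. a.(0 + X + a.X + (b.X)\{a,c})\{a}) + (b.(rec X. a.(0 + X + a.X + (b.X)\{a,c})\{a}))\{a,c})\{a} | —b→ q2
  q2 = (rec X. a.(0 + X + a.X + (b.X)\{a,c})\{a})\{a,c}\{a} | ·
Partition-refinement fixed point:
  B0 = {p0, q0}
  B1 = {p1, q1}
  B2 = {p2, q2}
p0 ∈ B0, q0 ∈ B0 → same block
Bisimilar ⇒ trace-equivalent.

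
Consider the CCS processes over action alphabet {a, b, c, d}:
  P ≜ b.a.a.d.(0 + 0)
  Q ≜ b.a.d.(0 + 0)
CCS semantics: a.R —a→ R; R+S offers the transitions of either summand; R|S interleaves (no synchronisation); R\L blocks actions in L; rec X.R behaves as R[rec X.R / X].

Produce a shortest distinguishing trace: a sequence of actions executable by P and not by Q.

LTS(P): 5 reachable states
  s0 = b.a.a.d.(0 + 0) → -b-> s1
  s1 = a.a.d.(0 + 0) → -a-> s2
  s2 = a.d.(0 + 0) → -a-> s3
  s3 = d.(0 + 0) → -d-> s4
  s4 = 0 + 0 → ·
LTS(Q): 4 reachable states
  t0 = b.a.d.(0 + 0) → -b-> t1
  t1 = a.d.(0 + 0) → -a-> t2
  t2 = d.(0 + 0) → -d-> t3
  t3 = 0 + 0 → ·
Run σ = ⟨baa⟩ on P: start {s0}
  [1] b ⇒ {s1}
  [2] a ⇒ {s2}
  [3] a ⇒ {s3}
  ✓ P
Run σ = ⟨baa⟩ on Q: start {t0}
  [1] b ⇒ {t1}
  [2] a ⇒ {t2}
  [3] a ⇒ ∅ (Q stuck)

baa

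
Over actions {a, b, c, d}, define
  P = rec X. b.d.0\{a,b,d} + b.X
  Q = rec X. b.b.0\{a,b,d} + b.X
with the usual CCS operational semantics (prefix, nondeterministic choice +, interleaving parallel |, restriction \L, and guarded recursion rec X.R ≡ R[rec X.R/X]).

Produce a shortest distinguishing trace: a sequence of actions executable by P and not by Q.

Reachable graph of P (3 states):
  p0 = rec X. b.d.0\{a,b,d} + b.X ⊢ =b=> p0, =b=> p1
  p1 = d.0\{a,b,d} ⊢ =d=> p2
  p2 = 0\{a,b,d} ⊢ (no moves)
Reachable graph of Q (3 states):
  q0 = rec X. b.b.0\{a,b,d} + b.X ⊢ =b=> q0, =b=> q1
  q1 = b.0\{a,b,d} ⊢ =b=> q2
  q2 = 0\{a,b,d} ⊢ (no moves)
Executing bd from P (initial set {p0}):
  [1] b ⇒ {p0, p1}
  [2] d ⇒ {p2}
  P completes σ.
Executing bd from Q (initial set {q0}):
  [1] b ⇒ {q0, q1}
  [2] d ⇒ ∅  — Q cannot continue

bd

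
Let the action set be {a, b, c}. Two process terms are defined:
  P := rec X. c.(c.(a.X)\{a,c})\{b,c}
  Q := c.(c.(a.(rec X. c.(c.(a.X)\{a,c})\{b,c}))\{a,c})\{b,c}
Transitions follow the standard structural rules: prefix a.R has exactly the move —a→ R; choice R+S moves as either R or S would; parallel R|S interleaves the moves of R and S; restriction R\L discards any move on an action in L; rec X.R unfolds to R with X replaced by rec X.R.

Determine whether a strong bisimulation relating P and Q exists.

P's transition system — 2 states:
  u0 = rec X. c.(c.(a.X)\{a,c})\{b,c} :: --c--▸ u1
  u1 = (c.(a.(rec X. c.(c.(a.X)\{a,c})\{b,c}))\{a,c})\{b,c} :: stopped
Q's transition system — 2 states:
  v0 = c.(c.(a.(rec X. c.(c.(a.X)\{a,c})\{b,c}))\{a,c})\{b,c} :: --c--▸ v1
  v1 = (c.(a.(rec X. c.(c.(a.X)\{a,c})\{b,c}))\{a,c})\{b,c} :: stopped
Bisimilarity quotient blocks:
  B0 = {u0, v0}
  B1 = {u1, v1}
u0 ∈ B0, v0 ∈ B0 → same block

YES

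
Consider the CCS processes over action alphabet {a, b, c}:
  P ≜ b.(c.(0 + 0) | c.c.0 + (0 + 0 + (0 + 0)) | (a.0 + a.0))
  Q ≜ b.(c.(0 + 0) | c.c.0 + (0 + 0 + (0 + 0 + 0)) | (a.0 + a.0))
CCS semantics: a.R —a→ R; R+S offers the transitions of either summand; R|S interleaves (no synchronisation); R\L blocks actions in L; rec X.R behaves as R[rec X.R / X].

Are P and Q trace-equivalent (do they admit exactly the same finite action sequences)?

P's transition system — 8 states:
  s0 = b.(c.(0 + 0) | c.c.0 + (0 + 0 + (0 + 0)) | (a.0 + a.0)) :: -b-> s1
  s1 = c.(0 + 0) | c.c.0 + (0 + 0 + (0 + 0)) | (a.0 + a.0) :: -a-> s2, -c-> s3, -c-> s4
  s2 = (0 + 0 + (0 + 0)) | 0 :: (no moves)
  s3 = (0 + 0) | c.c.0 :: -c-> s5
  s4 = c.(0 + 0) | c.0 :: -c-> s5, -c-> s6
  s5 = (0 + 0) | c.0 :: -c-> s7
  s6 = c.(0 + 0) | 0 :: -c-> s7
  s7 = (0 + 0) | 0 :: (no moves)
Q's transition system — 8 states:
  t0 = b.(c.(0 + 0) | c.c.0 + (0 + 0 + (0 + 0 + 0)) | (a.0 + a.0)) :: -b-> t1
  t1 = c.(0 + 0) | c.c.0 + (0 + 0 + (0 + 0 + 0)) | (a.0 + a.0) :: -a-> t2, -c-> t3, -c-> t4
  t2 = (0 + 0 + (0 + 0 + 0)) | 0 :: (no moves)
  t3 = (0 + 0) | c.c.0 :: -c-> t5
  t4 = c.(0 + 0) | c.0 :: -c-> t5, -c-> t6
  t5 = (0 + 0) | c.0 :: -c-> t7
  t6 = c.(0 + 0) | 0 :: -c-> t7
  t7 = (0 + 0) | 0 :: (no moves)
Bisimilarity quotient blocks:
  B0 = {s0, t0}
  B1 = {s1, t1}
  B2 = {s2, s7, t2, t7}
  B3 = {s3, s4, t3, t4}
  B4 = {s5, s6, t5, t6}
s0 ∈ B0, t0 ∈ B0 → same block
Bisimilar ⇒ trace-equivalent.

YES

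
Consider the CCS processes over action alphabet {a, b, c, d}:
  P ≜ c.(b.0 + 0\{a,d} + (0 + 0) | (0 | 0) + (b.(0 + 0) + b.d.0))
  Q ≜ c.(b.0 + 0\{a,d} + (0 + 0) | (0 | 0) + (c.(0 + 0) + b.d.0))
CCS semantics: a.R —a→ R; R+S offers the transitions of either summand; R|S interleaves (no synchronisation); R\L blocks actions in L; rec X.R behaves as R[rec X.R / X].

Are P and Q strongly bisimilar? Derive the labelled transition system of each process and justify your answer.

NO

LTS(P): 5 reachable states
  p0 = c.(b.0 + 0\{a,d} + (0 + 0) | (0 | 0) + (b.(0 + 0) + b.d.0)) → =c=> p1
  p1 = b.0 + 0\{a,d} + (0 + 0) | (0 | 0) + (b.(0 + 0) + b.d.0) → =b=> p2, =b=> p3, =b=> p4
  p2 = 0 → deadlocked
  p3 = 0 + 0 → deadlocked
  p4 = d.0 → =d=> p2
LTS(Q): 5 reachable states
  q0 = c.(b.0 + 0\{a,d} + (0 + 0) | (0 | 0) + (c.(0 + 0) + b.d.0)) → =c=> q1
  q1 = b.0 + 0\{a,d} + (0 + 0) | (0 | 0) + (c.(0 + 0) + b.d.0) → =b=> q2, =b=> q3, =c=> q4
  q2 = 0 → deadlocked
  q3 = d.0 → =d=> q2
  q4 = 0 + 0 → deadlocked
Bisimilarity quotient blocks:
  B0 = {p0}
  B1 = {p1}
  B2 = {p4, q3}
  B3 = {p2, p3, q2, q4}
  B4 = {q0}
  B5 = {q1}
p0 ∈ B0, q0 ∈ B4 → different blocks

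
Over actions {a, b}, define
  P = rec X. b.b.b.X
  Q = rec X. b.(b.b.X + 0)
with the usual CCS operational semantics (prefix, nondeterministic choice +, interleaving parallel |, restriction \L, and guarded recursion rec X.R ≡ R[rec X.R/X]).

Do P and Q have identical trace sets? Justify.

YES

P's transition system — 3 states:
  p0 = rec X. b.b.b.X ⊢ ··b··> p1
  p1 = b.b.(rec X. b.b.b.X) ⊢ ··b··> p2
  p2 = b.(rec X. b.b.b.X) ⊢ ··b··> p0
Q's transition system — 3 states:
  q0 = rec X. b.(b.b.X + 0) ⊢ ··b··> q1
  q1 = b.b.(rec X. b.(b.b.X + 0)) + 0 ⊢ ··b··> q2
  q2 = b.(rec X. b.(b.b.X + 0)) ⊢ ··b··> q0
Coarsest stable partition (strong bisimilarity classes):
  B0 = {p0, p1, p2, q0, q1, q2}
p0 ∈ B0, q0 ∈ B0 → same block
Bisimilar ⇒ trace-equivalent.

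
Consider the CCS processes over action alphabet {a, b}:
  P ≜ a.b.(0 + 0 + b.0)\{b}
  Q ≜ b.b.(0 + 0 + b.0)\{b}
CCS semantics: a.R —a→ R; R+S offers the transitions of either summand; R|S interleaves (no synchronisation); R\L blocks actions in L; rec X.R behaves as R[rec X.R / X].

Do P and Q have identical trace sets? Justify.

LTS(P): 3 reachable states
  s0 = a.b.(0 + 0 + b.0)\{b} :: =a=> s1
  s1 = b.(0 + 0 + b.0)\{b} :: =b=> s2
  s2 = (0 + 0 + b.0)\{b} :: stopped
LTS(Q): 3 reachable states
  t0 = b.b.(0 + 0 + b.0)\{b} :: =b=> t1
  t1 = b.(0 + 0 + b.0)\{b} :: =b=> t2
  t2 = (0 + 0 + b.0)\{b} :: stopped
Executing a from P (initial set {s0}):
  step 1 (a): {s1}
  — P admits the full trace.
Executing a from Q (initial set {t0}):
  step 1 (a): no successor for Q

NO — witness ⟨a⟩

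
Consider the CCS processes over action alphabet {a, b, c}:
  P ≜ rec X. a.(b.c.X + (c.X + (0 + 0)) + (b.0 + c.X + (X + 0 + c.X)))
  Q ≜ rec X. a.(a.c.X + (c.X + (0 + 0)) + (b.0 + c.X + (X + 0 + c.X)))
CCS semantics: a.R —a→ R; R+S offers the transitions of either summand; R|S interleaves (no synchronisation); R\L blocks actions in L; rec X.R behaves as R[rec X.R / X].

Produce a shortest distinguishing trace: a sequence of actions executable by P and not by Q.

abc

Reachable graph of P (4 states):
  s0 = rec X. a.(b.c.X + (c.X + (0 + 0)) + (b.0 + c.X + (X + 0 + c.X))) has moves —a→ s1
  s1 = b.c.(rec X. a.(b.c.X + (c.X + (0 + 0)) + (b.0 + c.X + (X + 0 + c.X)))) + (c.(rec X. a.(b.c.X + (c.X + (0 + 0)) + (b.0 + c.X + (X + 0 + c.X)))) + (0 + 0)) + (b.0 + c.(rec X. a.(b.c.X + (c.X + (0 + 0)) + (b.0 + c.X + (X + 0 + c.X)))) + ((rec X. a.(b.c.X + (c.X + (0 + 0)) + (b.0 + c.X + (X + 0 + c.X)))) + 0 + c.(rec X. a.(b.c.X + (c.X + (0 + 0)) + (b.0 + c.X + (X + 0 + c.X)))))) has moves —a→ s1, —b→ s2, —b→ s3, —c→ s0
  s2 = 0 has moves ·
  s3 = c.(rec X. a.(b.c.X + (c.X + (0 + 0)) + (b.0 + c.X + (X + 0 + c.X)))) has moves —c→ s0
Reachable graph of Q (4 states):
  t0 = rec X. a.(a.c.X + (c.X + (0 + 0)) + (b.0 + c.X + (X + 0 + c.X))) has moves —a→ t1
  t1 = a.c.(rec X. a.(a.c.X + (c.X + (0 + 0)) + (b.0 + c.X + (X + 0 + c.X)))) + (c.(rec X. a.(a.c.X + (c.X + (0 + 0)) + (b.0 + c.X + (X + 0 + c.X)))) + (0 + 0)) + (b.0 + c.(rec X. a.(a.c.X + (c.X + (0 + 0)) + (b.0 + c.X + (X + 0 + c.X)))) + ((rec X. a.(a.c.X + (c.X + (0 + 0)) + (b.0 + c.X + (X + 0 + c.X)))) + 0 + c.(rec X. a.(a.c.X + (c.X + (0 + 0)) + (b.0 + c.X + (X + 0 + c.X)))))) has moves —a→ t1, —a→ t2, —b→ t3, —c→ t0
  t2 = c.(rec X. a.(a.c.X + (c.X + (0 + 0)) + (b.0 + c.X + (X + 0 + c.X)))) has moves —c→ t0
  t3 = 0 has moves ·
Trace ⟨abc⟩ through P, begin at {s0}:
  [1] a ⇒ {s1}
  [2] b ⇒ {s2, s3}
  [3] c ⇒ {s0}
  P completes σ.
Trace ⟨abc⟩ through Q, begin at {t0}:
  [1] a ⇒ {t1}
  [2] b ⇒ {t3}
  [3] c ⇒ ∅  — Q cannot continue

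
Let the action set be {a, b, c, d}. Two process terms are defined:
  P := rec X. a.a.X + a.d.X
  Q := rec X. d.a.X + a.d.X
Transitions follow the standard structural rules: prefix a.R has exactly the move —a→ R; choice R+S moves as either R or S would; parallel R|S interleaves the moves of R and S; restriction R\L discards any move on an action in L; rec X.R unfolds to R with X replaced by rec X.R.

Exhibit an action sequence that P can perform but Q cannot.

aa

Reachable graph of P (3 states):
  p0 = rec X. a.a.X + a.d.X ⊢ --a--▸ p1, --a--▸ p2
  p1 = a.(rec X. a.a.X + a.d.X) ⊢ --a--▸ p0
  p2 = d.(rec X. a.a.X + a.d.X) ⊢ --d--▸ p0
Reachable graph of Q (3 states):
  q0 = rec X. d.a.X + a.d.X ⊢ --a--▸ q1, --d--▸ q2
  q1 = d.(rec X. d.a.X + a.d.X) ⊢ --d--▸ q0
  q2 = a.(rec X. d.a.X + a.d.X) ⊢ --a--▸ q0
Executing aa from P (initial set {p0}):
  [1] a ⇒ {p1, p2}
  [2] a ⇒ {p0}
  — P admits the full trace.
Executing aa from Q (initial set {q0}):
  [1] a ⇒ {q1}
  [2] a ⇒ no successor for Q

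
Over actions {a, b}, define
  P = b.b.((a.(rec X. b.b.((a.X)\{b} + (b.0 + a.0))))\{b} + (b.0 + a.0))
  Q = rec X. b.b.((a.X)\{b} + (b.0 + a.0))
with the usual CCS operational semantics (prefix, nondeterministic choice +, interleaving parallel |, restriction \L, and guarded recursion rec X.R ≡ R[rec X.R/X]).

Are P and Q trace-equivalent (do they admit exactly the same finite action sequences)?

Reachable graph of P (5 states):
  s0 = b.b.((a.(rec X. b.b.((a.X)\{b} + (b.0 + a.0))))\{b} + (b.0 + a.0)) | —b→ s1
  s1 = b.((a.(rec X. b.b.((a.X)\{b} + (b.0 + a.0))))\{b} + (b.0 + a.0)) | —b→ s2
  s2 = (a.(rec X. b.b.((a.X)\{b} + (b.0 + a.0))))\{b} + (b.0 + a.0) | —a→ s3, —a→ s4, —b→ s4
  s3 = (rec X. b.b.((a.X)\{b} + (b.0 + a.0)))\{b} | stopped
  s4 = 0 | stopped
Reachable graph of Q (5 states):
  t0 = rec X. b.b.((a.X)\{b} + (b.0 + a.0)) | —b→ t1
  t1 = b.((a.(rec X. b.b.((a.X)\{b} + (b.0 + a.0))))\{b} + (b.0 + a.0)) | —b→ t2
  t2 = (a.(rec X. b.b.((a.X)\{b} + (b.0 + a.0))))\{b} + (b.0 + a.0) | —a→ t3, —a→ t4, —b→ t4
  t3 = (rec X. b.b.((a.X)\{b} + (b.0 + a.0)))\{b} | stopped
  t4 = 0 | stopped
Coarsest stable partition (strong bisimilarity classes):
  B0 = {s0, t0}
  B1 = {s1, t1}
  B2 = {s2, t2}
  B3 = {s3, s4, t3, t4}
s0 ∈ B0, t0 ∈ B0 → same block
Bisimilar ⇒ trace-equivalent.

YES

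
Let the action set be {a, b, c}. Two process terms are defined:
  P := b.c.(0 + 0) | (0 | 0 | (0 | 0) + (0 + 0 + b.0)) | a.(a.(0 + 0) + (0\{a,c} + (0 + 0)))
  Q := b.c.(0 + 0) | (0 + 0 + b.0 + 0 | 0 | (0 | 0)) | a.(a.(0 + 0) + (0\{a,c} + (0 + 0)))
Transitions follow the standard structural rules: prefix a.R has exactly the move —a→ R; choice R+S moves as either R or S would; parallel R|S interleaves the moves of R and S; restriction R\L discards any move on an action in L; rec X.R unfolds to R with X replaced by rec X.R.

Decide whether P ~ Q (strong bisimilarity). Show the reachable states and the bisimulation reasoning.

YES

LTS(P): 18 reachable states
  s0 = b.c.(0 + 0) | (0 | 0 | (0 | 0) + (0 + 0 + b.0)) | a.(a.(0 + 0) + (0\{a,c} + (0 + 0))) | =a=> s1, =b=> s2, =b=> s3
  s1 = b.c.(0 + 0) | (0 | 0 | (0 | 0) + (0 + 0 + b.0)) | (a.(0 + 0) + (0\{a,c} + (0 + 0))) | =a=> s4, =b=> s5, =b=> s6
  s2 = b.c.(0 + 0) | 0 | a.(a.(0 + 0) + (0\{a,c} + (0 + 0))) | =a=> s5, =b=> s7
  s3 = c.(0 + 0) | (0 | 0 | (0 | 0) + (0 + 0 + b.0)) | a.(a.(0 + 0) + (0\{a,c} + (0 + 0))) | =a=> s6, =b=> s7, =c=> s8
  s4 = b.c.(0 + 0) | (0 | 0 | (0 | 0) + (0 + 0 + b.0)) | (0 + 0) | =b=> s10, =b=> s9
  s5 = b.c.(0 + 0) | 0 | (a.(0 + 0) + (0\{a,c} + (0 + 0))) | =a=> s9, =b=> s11
  s6 = c.(0 + 0) | (0 | 0 | (0 | 0) + (0 + 0 + b.0)) | (a.(0 + 0) + (0\{a,c} + (0 + 0))) | =a=> s10, =b=> s11, =c=> s12
  s7 = c.(0 + 0) | 0 | a.(a.(0 + 0) + (0\{a,c} + (0 + 0))) | =a=> s11, =c=> s13
  s8 = (0 + 0) | (0 | 0 | (0 | 0) + (0 + 0 + b.0)) | a.(a.(0 + 0) + (0\{a,c} + (0 + 0))) | =a=> s12, =b=> s13
  s9 = b.c.(0 + 0) | 0 | (0 + 0) | =b=> s14
  s10 = c.(0 + 0) | (0 | 0 | (0 | 0) + (0 + 0 + b.0)) | (0 + 0) | =b=> s14, =c=> s15
  s11 = c.(0 + 0) | 0 | (a.(0 + 0) + (0\{a,c} + (0 + 0))) | =a=> s14, =c=> s16
  s12 = (0 + 0) | (0 | 0 | (0 | 0) + (0 + 0 + b.0)) | (a.(0 + 0) + (0\{a,c} + (0 + 0))) | =a=> s15, =b=> s16
  s13 = (0 + 0) | 0 | a.(a.(0 + 0) + (0\{a,c} + (0 + 0))) | =a=> s16
  s14 = c.(0 + 0) | 0 | (0 + 0) | =c=> s17
  s15 = (0 + 0) | (0 | 0 | (0 | 0) + (0 + 0 + b.0)) | (0 + 0) | =b=> s17
  s16 = (0 + 0) | 0 | (a.(0 + 0) + (0\{a,c} + (0 + 0))) | =a=> s17
  s17 = (0 + 0) | 0 | (0 + 0) | ·
LTS(Q): 18 reachable states
  t0 = b.c.(0 + 0) | (0 + 0 + b.0 + 0 | 0 | (0 | 0)) | a.(a.(0 + 0) + (0\{a,c} + (0 + 0))) | =a=> t1, =b=> t2, =b=> t3
  t1 = b.c.(0 + 0) | (0 + 0 + b.0 + 0 | 0 | (0 | 0)) | (a.(0 + 0) + (0\{a,c} + (0 + 0))) | =a=> t4, =b=> t5, =b=> t6
  t2 = b.c.(0 + 0) | 0 | a.(a.(0 + 0) + (0\{a,c} + (0 + 0))) | =a=> t5, =b=> t7
  t3 = c.(0 + 0) | (0 + 0 + b.0 + 0 | 0 | (0 | 0)) | a.(a.(0 + 0) + (0\{a,c} + (0 + 0))) | =a=> t6, =b=> t7, =c=> t8
  t4 = b.c.(0 + 0) | (0 + 0 + b.0 + 0 | 0 | (0 | 0)) | (0 + 0) | =b=> t10, =b=> t9
  t5 = b.c.(0 + 0) | 0 | (a.(0 + 0) + (0\{a,c} + (0 + 0))) | =a=> t9, =b=> t11
  t6 = c.(0 + 0) | (0 + 0 + b.0 + 0 | 0 | (0 | 0)) | (a.(0 + 0) + (0\{a,c} + (0 + 0))) | =a=> t10, =b=> t11, =c=> t12
  t7 = c.(0 + 0) | 0 | a.(a.(0 + 0) + (0\{a,c} + (0 + 0))) | =a=> t11, =c=> t13
  t8 = (0 + 0) | (0 + 0 + b.0 + 0 | 0 | (0 | 0)) | a.(a.(0 + 0) + (0\{a,c} + (0 + 0))) | =a=> t12, =b=> t13
  t9 = b.c.(0 + 0) | 0 | (0 + 0) | =b=> t14
  t10 = c.(0 + 0) | (0 + 0 + b.0 + 0 | 0 | (0 | 0)) | (0 + 0) | =b=> t14, =c=> t15
  t11 = c.(0 + 0) | 0 | (a.(0 + 0) + (0\{a,c} + (0 + 0))) | =a=> t14, =c=> t16
  t12 = (0 + 0) | (0 + 0 + b.0 + 0 | 0 | (0 | 0)) | (a.(0 + 0) + (0\{a,c} + (0 + 0))) | =a=> t15, =b=> t16
  t13 = (0 + 0) | 0 | a.(a.(0 + 0) + (0\{a,c} + (0 + 0))) | =a=> t16
  t14 = c.(0 + 0) | 0 | (0 + 0) | =c=> t17
  t15 = (0 + 0) | (0 + 0 + b.0 + 0 | 0 | (0 | 0)) | (0 + 0) | =b=> t17
  t16 = (0 + 0) | 0 | (a.(0 + 0) + (0\{a,c} + (0 + 0))) | =a=> t17
  t17 = (0 + 0) | 0 | (0 + 0) | ·
Partition-refinement fixed point:
  B0 = {s0, t0}
  B1 = {s1, t1}
  B2 = {s6, t6}
  B3 = {s12, t12}
  B4 = {s15, t15}
  B5 = {s17, t17}
  B6 = {s16, t16}
  B7 = {s10, t10}
  B8 = {s14, t14}
  B9 = {s11, t11}
  B10 = {s5, t5}
  B11 = {s9, t9}
  B12 = {s4, t4}
  B13 = {s2, t2}
  B14 = {s7, t7}
  B15 = {s13, t13}
  B16 = {s3, t3}
  B17 = {s8, t8}
s0 ∈ B0, t0 ∈ B0 → same block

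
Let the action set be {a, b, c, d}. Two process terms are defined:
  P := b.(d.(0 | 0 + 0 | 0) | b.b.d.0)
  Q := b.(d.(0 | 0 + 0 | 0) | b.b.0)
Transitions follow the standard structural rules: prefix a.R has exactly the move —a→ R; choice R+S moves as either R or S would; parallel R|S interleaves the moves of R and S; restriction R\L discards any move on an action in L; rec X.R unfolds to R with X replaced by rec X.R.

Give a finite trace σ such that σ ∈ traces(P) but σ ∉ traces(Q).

LTS(P): 9 reachable states
  p0 = b.(d.(0 | 0 + 0 | 0) | b.b.d.0) has moves ··b··> p1
  p1 = d.(0 | 0 + 0 | 0) | b.b.d.0 has moves ··b··> p2, ··d··> p3
  p2 = d.(0 | 0 + 0 | 0) | b.d.0 has moves ··b··> p4, ··d··> p5
  p3 = (0 | 0 + 0 | 0) | b.b.d.0 has moves ··b··> p5
  p4 = d.(0 | 0 + 0 | 0) | d.0 has moves ··d··> p6, ··d··> p7
  p5 = (0 | 0 + 0 | 0) | b.d.0 has moves ··b··> p6
  p6 = (0 | 0 + 0 | 0) | d.0 has moves ··d··> p8
  p7 = d.(0 | 0 + 0 | 0) | 0 has moves ··d··> p8
  p8 = (0 | 0 + 0 | 0) | 0 has moves ·
LTS(Q): 7 reachable states
  q0 = b.(d.(0 | 0 + 0 | 0) | b.b.0) has moves ··b··> q1
  q1 = d.(0 | 0 + 0 | 0) | b.b.0 has moves ··b··> q2, ··d··> q3
  q2 = d.(0 | 0 + 0 | 0) | b.0 has moves ··b··> q4, ··d··> q5
  q3 = (0 | 0 + 0 | 0) | b.b.0 has moves ··b··> q5
  q4 = d.(0 | 0 + 0 | 0) | 0 has moves ··d··> q6
  q5 = (0 | 0 + 0 | 0) | b.0 has moves ··b··> q6
  q6 = (0 | 0 + 0 | 0) | 0 has moves ·
Executing bbbdd from P (initial set {p0}):
  [1] b ⇒ {p1}
  [2] b ⇒ {p2}
  [3] b ⇒ {p4}
  [4] d ⇒ {p6, p7}
  [5] d ⇒ {p8}
  P completes σ.
Executing bbbdd from Q (initial set {q0}):
  [1] b ⇒ {q1}
  [2] b ⇒ {q2}
  [3] b ⇒ {q4}
  [4] d ⇒ {q6}
  [5] d ⇒ ∅  — Q cannot continue

bbbdd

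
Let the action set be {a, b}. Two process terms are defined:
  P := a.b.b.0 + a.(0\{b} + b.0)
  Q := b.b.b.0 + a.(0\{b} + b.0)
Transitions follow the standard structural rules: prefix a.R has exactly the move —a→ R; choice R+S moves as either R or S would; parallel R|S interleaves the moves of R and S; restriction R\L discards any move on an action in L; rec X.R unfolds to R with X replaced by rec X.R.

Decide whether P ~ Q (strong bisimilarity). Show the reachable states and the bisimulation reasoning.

LTS(P): 5 reachable states
  u0 = a.b.b.0 + a.(0\{b} + b.0) ⊢ ··a··> u1, ··a··> u2
  u1 = 0\{b} + b.0 ⊢ ··b··> u3
  u2 = b.b.0 ⊢ ··b··> u4
  u3 = 0 ⊢ ·
  u4 = b.0 ⊢ ··b··> u3
LTS(Q): 5 reachable states
  v0 = b.b.b.0 + a.(0\{b} + b.0) ⊢ ··a··> v1, ··b··> v2
  v1 = 0\{b} + b.0 ⊢ ··b··> v3
  v2 = b.b.0 ⊢ ··b··> v4
  v3 = 0 ⊢ ·
  v4 = b.0 ⊢ ··b··> v3
Bisimilarity quotient blocks:
  B0 = {u0}
  B1 = {u2, v2}
  B2 = {u1, u4, v1, v4}
  B3 = {u3, v3}
  B4 = {v0}
u0 ∈ B0, v0 ∈ B4 → different blocks

NO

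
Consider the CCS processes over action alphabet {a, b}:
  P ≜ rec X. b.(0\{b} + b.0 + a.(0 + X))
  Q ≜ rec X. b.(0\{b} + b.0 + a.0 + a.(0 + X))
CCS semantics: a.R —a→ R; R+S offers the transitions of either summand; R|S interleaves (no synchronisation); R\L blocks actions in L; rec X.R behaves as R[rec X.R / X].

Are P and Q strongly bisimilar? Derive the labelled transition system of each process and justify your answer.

LTS(P): 4 reachable states
  s0 = rec X. b.(0\{b} + b.0 + a.(0 + X)) has moves ··b··> s1
  s1 = 0\{b} + b.0 + a.(0 + (rec X. b.(0\{b} + b.0 + a.(0 + X)))) has moves ··a··> s2, ··b··> s3
  s2 = 0 + (rec X. b.(0\{b} + b.0 + a.(0 + X))) has moves ··b··> s1
  s3 = 0 has moves stopped
LTS(Q): 4 reachable states
  t0 = rec X. b.(0\{b} + b.0 + a.0 + a.(0 + X)) has moves ··b··> t1
  t1 = 0\{b} + b.0 + a.0 + a.(0 + (rec X. b.(0\{b} + b.0 + a.0 + a.(0 + X)))) has moves ··a··> t2, ··a··> t3, ··b··> t2
  t2 = 0 has moves stopped
  t3 = 0 + (rec X. b.(0\{b} + b.0 + a.0 + a.(0 + X))) has moves ··b··> t1
Coarsest stable partition (strong bisimilarity classes):
  B0 = {s0, s2}
  B1 = {s1}
  B2 = {s3, t2}
  B3 = {t0, t3}
  B4 = {t1}
s0 ∈ B0, t0 ∈ B3 → different blocks

NO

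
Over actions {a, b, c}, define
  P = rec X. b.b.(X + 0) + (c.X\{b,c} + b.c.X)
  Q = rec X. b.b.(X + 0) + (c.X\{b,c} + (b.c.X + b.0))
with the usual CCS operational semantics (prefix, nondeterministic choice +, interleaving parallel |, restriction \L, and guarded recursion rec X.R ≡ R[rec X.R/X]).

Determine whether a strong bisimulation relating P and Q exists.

Reachable graph of P (5 states):
  m0 = rec X. b.b.(X + 0) + (c.X\{b,c} + b.c.X) → -b-> m1, -b-> m2, -c-> m3
  m1 = b.((rec X. b.b.(X + 0) + (c.X\{b,c} + b.c.X)) + 0) → -b-> m4
  m2 = c.(rec X. b.b.(X + 0) + (c.X\{b,c} + b.c.X)) → -c-> m0
  m3 = (rec X. b.b.(X + 0) + (c.X\{b,c} + b.c.X))\{b,c} → ·
  m4 = (rec X. b.b.(X + 0) + (c.X\{b,c} + b.c.X)) + 0 → -b-> m1, -b-> m2, -c-> m3
Reachable graph of Q (6 states):
  n0 = rec X. b.b.(X + 0) + (c.X\{b,c} + (b.c.X + b.0)) → -b-> n1, -b-> n2, -b-> n3, -c-> n4
  n1 = 0 → ·
  n2 = b.((rec X. b.b.(X + 0) + (c.X\{b,c} + (b.c.X + b.0))) + 0) → -b-> n5
  n3 = c.(rec X. b.b.(X + 0) + (c.X\{b,c} + (b.c.X + b.0))) → -c-> n0
  n4 = (rec X. b.b.(X + 0) + (c.X\{b,c} + (b.c.X + b.0)))\{b,c} → ·
  n5 = (rec X. b.b.(X + 0) + (c.X\{b,c} + (b.c.X + b.0))) + 0 → -b-> n1, -b-> n2, -b-> n3, -c-> n4
Bisimilarity quotient blocks:
  B0 = {m0, m4}
  B1 = {m1}
  B2 = {m3, n1, n4}
  B3 = {m2}
  B4 = {n0, n5}
  B5 = {n3}
  B6 = {n2}
m0 ∈ B0, n0 ∈ B4 → different blocks

not bisimilar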